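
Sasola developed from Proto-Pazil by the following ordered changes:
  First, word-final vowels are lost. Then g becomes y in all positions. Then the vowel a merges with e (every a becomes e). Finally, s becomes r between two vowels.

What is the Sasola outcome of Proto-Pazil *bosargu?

borery

Sasola: *bosargu > bosarg > bosary > bosery > borery  (by apocope, unconditioned shift, vowel merger, rhotacism)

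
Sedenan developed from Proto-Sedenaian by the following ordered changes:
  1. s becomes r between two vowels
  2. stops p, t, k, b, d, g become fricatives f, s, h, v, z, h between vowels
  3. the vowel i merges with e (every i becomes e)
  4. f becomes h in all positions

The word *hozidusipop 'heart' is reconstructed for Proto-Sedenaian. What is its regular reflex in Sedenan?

Sedenan: *hozidusipop > hoziduripop > hozizurifop > hozezurefop > hozezurehop  (by rhotacism, intervocalic lenition, vowel merger, unconditioned shift)

hozezurehop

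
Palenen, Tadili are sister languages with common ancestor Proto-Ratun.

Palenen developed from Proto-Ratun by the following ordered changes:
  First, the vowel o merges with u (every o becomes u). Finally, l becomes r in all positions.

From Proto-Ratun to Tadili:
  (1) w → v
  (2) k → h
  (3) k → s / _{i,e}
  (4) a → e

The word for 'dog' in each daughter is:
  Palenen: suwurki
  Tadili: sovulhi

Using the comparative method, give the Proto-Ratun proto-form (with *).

*sowulki

Position 5: Palenen has r, Tadili has l. Tadili preserves l here (none of its changes turn any other segment into l), so the proto-segment is *l.
Position 3: Palenen has w, Tadili has v. Palenen preserves w here (none of its changes turn any other segment into w), so the proto-segment is *w.
Position 6: Palenen has k, Tadili has h. Palenen preserves k here (none of its changes turn any other segment into k), so the proto-segment is *k.
This points to *sowulki. Verify forward in each daughter:
Palenen: start from *sowulki.
  rule 1 (vowel merger): sowulki → suwulki
  rule 2 (unconditioned shift): suwulki → suwurki
  ⇒ Palenen suwurki
Tadili: *sowulki > sovulki > sovulhi  (by unconditioned shift, unconditioned shift)
*sowulki is the unique common source.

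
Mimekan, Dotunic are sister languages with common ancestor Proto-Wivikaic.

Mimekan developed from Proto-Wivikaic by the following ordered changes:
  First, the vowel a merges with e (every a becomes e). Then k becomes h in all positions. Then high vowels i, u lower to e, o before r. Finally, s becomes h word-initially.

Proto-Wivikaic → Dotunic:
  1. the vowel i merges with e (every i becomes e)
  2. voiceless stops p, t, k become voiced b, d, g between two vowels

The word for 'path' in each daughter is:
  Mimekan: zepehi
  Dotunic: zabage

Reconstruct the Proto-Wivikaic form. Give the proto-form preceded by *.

Position 2: Mimekan has e, Dotunic has a. Dotunic preserves a here (none of its changes turn any other segment into a), so the proto-segment is *a.
Position 3: Mimekan has p, Dotunic has b. Mimekan preserves p here (none of its changes turn any other segment into p), so the proto-segment is *p.
Position 4: Mimekan has e, Dotunic has a. Dotunic preserves a here (none of its changes turn any other segment into a), so the proto-segment is *a.
This points to *zapaki. Verify forward in each daughter:
Mimekan: start from *zapaki.
  rule 1 (vowel merger): zapaki → zepeki
  rule 2 (unconditioned shift): zepeki → zepehi
  rule 3: no change — zepehi
  rule 4: no change — zepehi
  ⇒ Mimekan zepehi
Dotunic: *zapaki
  zapaki → zapake   [vowel merger]
  zapake → zabage   [intervocalic voicing]
  giving Dotunic zabage.
No other proto-form is consistent with every reflex, so the reconstruction is *zapaki.

*zapaki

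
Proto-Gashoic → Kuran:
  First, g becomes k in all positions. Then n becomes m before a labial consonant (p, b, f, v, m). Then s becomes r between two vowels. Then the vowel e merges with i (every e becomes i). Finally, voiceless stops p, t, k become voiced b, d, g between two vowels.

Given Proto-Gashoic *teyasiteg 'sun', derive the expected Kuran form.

tiyaridik

Kuran: *teyasiteg > teyasitek > teyaritek > tiyaritik > tiyaridik  (by unconditioned shift, rhotacism, vowel merger, intervocalic voicing)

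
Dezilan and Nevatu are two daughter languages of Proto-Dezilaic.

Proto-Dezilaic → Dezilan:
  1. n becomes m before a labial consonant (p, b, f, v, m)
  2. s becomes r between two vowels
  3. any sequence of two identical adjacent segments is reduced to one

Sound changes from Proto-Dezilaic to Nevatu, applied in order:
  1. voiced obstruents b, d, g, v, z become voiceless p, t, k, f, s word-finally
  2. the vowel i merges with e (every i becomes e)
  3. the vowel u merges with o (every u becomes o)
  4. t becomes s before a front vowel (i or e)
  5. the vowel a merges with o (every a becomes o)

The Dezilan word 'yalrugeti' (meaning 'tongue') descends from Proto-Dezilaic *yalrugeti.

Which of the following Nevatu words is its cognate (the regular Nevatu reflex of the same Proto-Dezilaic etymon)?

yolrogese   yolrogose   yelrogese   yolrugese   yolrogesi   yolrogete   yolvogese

Nevatu: *yalrugeti
  yalrugeti (rule 1 does not apply)
  yalrugeti → yalrugete   [vowel merger]
  yalrugete → yalrogete   [vowel merger]
  yalrogete → yalrogese   [palatalisation]
  yalrogese → yolrogese   [vowel merger]
  giving Nevatu yolrogese.
Among the options, 'yolrogese' alone shows every Nevatu change applied in order.

yolrogese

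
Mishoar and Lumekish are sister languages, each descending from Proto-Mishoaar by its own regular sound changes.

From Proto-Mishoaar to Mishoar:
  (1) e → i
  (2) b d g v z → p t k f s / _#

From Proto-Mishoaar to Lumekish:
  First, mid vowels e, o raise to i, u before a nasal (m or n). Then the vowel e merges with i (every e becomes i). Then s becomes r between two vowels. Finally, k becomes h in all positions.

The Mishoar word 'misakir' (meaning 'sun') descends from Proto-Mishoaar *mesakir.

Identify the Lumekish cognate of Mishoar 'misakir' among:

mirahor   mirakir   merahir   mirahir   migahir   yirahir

Lumekish: start from *mesakir.
  rule 1: no change — mesakir
  rule 2 (vowel merger): mesakir → misakir
  rule 3 (rhotacism): misakir → mirakir
  rule 4 (unconditioned shift): mirakir → mirahir
  ⇒ Lumekish mirahir
The other candidates each miss or misapply at least one Lumekish change.

mirahir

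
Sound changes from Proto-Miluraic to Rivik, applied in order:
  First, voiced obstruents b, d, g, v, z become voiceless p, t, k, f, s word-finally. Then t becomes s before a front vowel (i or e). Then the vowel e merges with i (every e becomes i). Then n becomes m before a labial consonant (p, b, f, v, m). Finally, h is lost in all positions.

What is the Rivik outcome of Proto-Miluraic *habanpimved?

abampimvit

Rivik: *habanpimved
  habanpimved → habanpimvet   [final devoicing]
  habanpimvet (rule 2 does not apply)
  habanpimvet → habanpimvit   [vowel merger]
  habanpimvit → habampimvit   [nasal place assimilation]
  habampimvit → abampimvit   [h-loss]
  giving Rivik abampimvit.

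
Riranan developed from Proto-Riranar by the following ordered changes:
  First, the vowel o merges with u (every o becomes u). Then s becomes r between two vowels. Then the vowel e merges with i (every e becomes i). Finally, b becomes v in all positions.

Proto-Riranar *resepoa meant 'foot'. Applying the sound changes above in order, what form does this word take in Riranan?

riripua

Riranan: start from *resepoa.
  rule 1 (vowel merger): resepoa → resepua
  rule 2 (rhotacism): resepua → rerepua
  rule 3 (vowel merger): rerepua → riripua
  rule 4: no change — riripua
  ⇒ Riranan riripua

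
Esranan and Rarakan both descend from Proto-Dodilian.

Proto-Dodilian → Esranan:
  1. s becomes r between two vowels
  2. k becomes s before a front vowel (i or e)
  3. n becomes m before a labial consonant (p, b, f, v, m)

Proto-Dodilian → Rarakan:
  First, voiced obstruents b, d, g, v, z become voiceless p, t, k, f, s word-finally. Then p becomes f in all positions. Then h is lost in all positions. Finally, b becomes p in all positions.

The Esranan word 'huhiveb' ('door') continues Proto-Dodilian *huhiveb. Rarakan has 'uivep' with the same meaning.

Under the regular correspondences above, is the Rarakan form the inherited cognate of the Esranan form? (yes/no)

no

Derive the expected Rarakan reflex of *huhiveb:
Rarakan: *huhiveb
  huhiveb → huhivep   [final devoicing]
  huhivep → huhivef   [unconditioned shift]
  huhivef → uivef   [h-loss]
  uivef (rule 4 does not apply)
  giving Rarakan uivef.
The regular Rarakan reflex would be 'uivef', but the attested form is 'uivep'. The correspondence is irregular, so they are not cognates (the Rarakan form has a different source).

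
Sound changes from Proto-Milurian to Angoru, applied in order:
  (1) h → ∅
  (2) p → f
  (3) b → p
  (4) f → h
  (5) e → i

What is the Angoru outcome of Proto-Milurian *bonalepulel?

Angoru: start from *bonalepulel.
  rule 1: no change — bonalepulel
  rule 2 (unconditioned shift): bonalepulel → bonalefulel
  rule 3 (unconditioned shift): bonalefulel → ponalefulel
  rule 4 (unconditioned shift): ponalefulel → ponalehulel
  rule 5 (vowel merger): ponalehulel → ponalihulil
  ⇒ Angoru ponalihulil

ponalihulil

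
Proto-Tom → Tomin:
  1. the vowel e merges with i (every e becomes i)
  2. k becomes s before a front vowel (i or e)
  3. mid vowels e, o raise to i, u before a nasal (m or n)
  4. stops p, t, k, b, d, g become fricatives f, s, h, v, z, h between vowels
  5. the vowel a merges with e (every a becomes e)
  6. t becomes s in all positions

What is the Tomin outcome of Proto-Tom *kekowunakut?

Tomin: *kekowunakut > kikowunakut > sikowunakut > sihowunahut > sihowunehut > sihowunehus  (by vowel merger, palatalisation, intervocalic lenition, vowel merger, unconditioned shift)

sihowunehus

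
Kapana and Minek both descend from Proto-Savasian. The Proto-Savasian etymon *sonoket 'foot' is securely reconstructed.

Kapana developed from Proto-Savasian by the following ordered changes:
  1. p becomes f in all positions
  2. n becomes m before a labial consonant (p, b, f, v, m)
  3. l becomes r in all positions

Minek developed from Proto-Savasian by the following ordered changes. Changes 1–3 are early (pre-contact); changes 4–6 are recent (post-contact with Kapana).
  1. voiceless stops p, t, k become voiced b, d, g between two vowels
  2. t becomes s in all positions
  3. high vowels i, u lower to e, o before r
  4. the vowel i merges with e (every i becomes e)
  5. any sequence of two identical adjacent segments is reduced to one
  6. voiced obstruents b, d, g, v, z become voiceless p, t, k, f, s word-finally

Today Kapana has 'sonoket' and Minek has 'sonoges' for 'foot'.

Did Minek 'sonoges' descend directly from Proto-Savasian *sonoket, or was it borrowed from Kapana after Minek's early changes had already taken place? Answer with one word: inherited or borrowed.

If inherited, *sonoket would pass through all of Minek's changes:
Minek: *sonoket
  sonoket → sonoget   [intervocalic voicing]
  sonoget → sonoges   [unconditioned shift]
  sonoges (rule 3 does not apply)
  sonoges (rule 4 does not apply)
  sonoges (rule 5 does not apply)
  sonoges (rule 6 does not apply)
  giving Minek sonoges.
If borrowed from Kapana 'sonoket' after the early changes, it would undergo only the recent ones:
  rule 4 (vowel merger): no change (sonoket)
  rule 5 (degemination): no change (sonoket)
  rule 6 (final devoicing): no change (sonoket)
  ⇒ as a loan: sonoket
Minek 'sonoges' matches the inherited outcome exactly, so it is an inherited cognate, not a loan.

inherited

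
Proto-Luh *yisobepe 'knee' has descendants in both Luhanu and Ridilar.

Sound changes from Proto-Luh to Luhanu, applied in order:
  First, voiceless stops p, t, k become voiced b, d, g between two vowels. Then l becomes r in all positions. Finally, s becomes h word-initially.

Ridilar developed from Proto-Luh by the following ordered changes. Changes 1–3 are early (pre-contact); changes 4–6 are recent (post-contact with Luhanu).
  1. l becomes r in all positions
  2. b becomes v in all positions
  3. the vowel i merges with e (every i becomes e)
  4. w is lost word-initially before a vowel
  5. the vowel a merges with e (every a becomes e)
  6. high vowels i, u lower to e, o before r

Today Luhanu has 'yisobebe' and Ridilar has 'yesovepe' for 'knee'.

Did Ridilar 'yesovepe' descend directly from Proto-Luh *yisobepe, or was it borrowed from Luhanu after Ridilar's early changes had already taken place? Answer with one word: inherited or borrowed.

inherited

If inherited, *yisobepe would pass through all of Ridilar's changes:
Ridilar: *yisobepe > yisovepe > yesovepe  (by unconditioned shift, vowel merger)
If borrowed from Luhanu 'yisobebe' after the early changes, it would undergo only the recent ones:
  rule 4 (glide loss): no change (yisobebe)
  rule 5 (vowel merger): no change (yisobebe)
  rule 6 (pre-rhotic lowering): no change (yisobebe)
  ⇒ as a loan: yisobebe
Ridilar 'yesovepe' matches the inherited outcome exactly, so it is an inherited cognate, not a loan.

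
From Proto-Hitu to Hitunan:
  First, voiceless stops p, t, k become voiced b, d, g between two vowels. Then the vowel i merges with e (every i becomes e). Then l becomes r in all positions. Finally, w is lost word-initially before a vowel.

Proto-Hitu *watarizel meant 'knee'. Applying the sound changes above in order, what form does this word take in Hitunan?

adarezer

Hitunan: start from *watarizel.
  rule 1 (intervocalic voicing): watarizel → wadarizel
  rule 2 (vowel merger): wadarizel → wadarezel
  rule 3 (unconditioned shift): wadarezel → wadarezer
  rule 4 (glide loss): wadarezer → adarezer
  ⇒ Hitunan adarezer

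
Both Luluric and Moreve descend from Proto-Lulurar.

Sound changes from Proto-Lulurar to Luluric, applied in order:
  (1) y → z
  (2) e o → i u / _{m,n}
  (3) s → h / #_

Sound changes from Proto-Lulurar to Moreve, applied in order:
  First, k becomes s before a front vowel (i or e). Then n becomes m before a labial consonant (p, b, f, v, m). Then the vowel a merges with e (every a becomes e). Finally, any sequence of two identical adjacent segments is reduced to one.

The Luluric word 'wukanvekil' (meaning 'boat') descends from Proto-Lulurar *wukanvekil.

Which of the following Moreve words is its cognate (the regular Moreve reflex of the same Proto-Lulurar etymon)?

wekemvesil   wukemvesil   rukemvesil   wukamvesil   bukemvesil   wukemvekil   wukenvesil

wukemvesil

Moreve: *wukanvekil > wukanvesil > wukamvesil > wukemvesil  (by palatalisation, nasal place assimilation, vowel merger)
The other candidates each miss or misapply at least one Moreve change.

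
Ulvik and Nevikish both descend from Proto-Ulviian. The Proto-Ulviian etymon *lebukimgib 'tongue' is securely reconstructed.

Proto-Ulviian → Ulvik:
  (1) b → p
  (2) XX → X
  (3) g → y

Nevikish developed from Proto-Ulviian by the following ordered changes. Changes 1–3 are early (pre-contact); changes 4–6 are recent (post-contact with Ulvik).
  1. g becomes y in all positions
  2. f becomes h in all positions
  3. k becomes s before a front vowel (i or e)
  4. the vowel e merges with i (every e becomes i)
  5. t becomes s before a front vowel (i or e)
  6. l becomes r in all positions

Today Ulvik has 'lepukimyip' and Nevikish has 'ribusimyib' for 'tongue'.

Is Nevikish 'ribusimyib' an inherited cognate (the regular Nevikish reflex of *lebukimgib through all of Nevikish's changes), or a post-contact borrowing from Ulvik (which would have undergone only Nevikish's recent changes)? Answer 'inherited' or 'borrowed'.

inherited

If inherited, *lebukimgib would pass through all of Nevikish's changes:
Nevikish: start from *lebukimgib.
  rule 1 (unconditioned shift): lebukimgib → lebukimyib
  rule 2: no change — lebukimyib
  rule 3 (palatalisation): lebukimyib → lebusimyib
  rule 4 (vowel merger): lebusimyib → libusimyib
  rule 5: no change — libusimyib
  rule 6 (unconditioned shift): libusimyib → ribusimyib
  ⇒ Nevikish ribusimyib
If borrowed from Ulvik 'lepukimyip' after the early changes, it would undergo only the recent ones:
  rule 4 (vowel merger): lepukimyip → lipukimyip
  rule 5 (palatalisation): no change (lipukimyip)
  rule 6 (unconditioned shift): lipukimyip → ripukimyip
  ⇒ as a loan: ripukimyip
Nevikish 'ribusimyib' matches the inherited outcome exactly, so it is an inherited cognate, not a loan.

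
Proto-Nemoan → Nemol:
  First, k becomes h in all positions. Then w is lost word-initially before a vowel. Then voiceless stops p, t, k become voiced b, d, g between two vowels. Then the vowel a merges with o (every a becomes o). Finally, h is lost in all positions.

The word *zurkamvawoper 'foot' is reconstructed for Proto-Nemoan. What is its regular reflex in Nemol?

Nemol: start from *zurkamvawoper.
  rule 1 (unconditioned shift): zurkamvawoper → zurhamvawoper
  rule 2: no change — zurhamvawoper
  rule 3 (intervocalic voicing): zurhamvawoper → zurhamvawober
  rule 4 (vowel merger): zurhamvawober → zurhomvowober
  rule 5 (h-loss): zurhomvowober → zuromvowober
  ⇒ Nemol zuromvowober

zuromvowober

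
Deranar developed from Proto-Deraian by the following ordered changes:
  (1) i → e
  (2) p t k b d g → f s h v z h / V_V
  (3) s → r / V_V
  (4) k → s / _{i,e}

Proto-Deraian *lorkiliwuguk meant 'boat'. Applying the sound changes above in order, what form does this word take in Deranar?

Deranar: *lorkiliwuguk
  lorkiliwuguk → lorkelewuguk   [vowel merger]
  lorkelewuguk → lorkelewuhuk   [intervocalic lenition]
  lorkelewuhuk (rule 3 does not apply)
  lorkelewuhuk → lorselewuhuk   [palatalisation]
  giving Deranar lorselewuhuk.

lorselewuhuk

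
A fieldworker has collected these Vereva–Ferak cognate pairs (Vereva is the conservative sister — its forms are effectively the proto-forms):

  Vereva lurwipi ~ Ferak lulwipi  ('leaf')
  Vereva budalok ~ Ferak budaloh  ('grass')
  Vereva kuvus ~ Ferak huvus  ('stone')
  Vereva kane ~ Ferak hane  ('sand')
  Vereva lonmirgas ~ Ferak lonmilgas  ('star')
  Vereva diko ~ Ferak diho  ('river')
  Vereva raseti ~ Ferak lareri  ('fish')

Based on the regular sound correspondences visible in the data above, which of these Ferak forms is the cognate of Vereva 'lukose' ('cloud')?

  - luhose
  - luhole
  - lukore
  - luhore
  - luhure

diko ~ diho — Vereva k corresponds to Ferak h between vowels (before a back vowel).
raseti ~ lareri — Vereva s corresponds to Ferak r between vowels (before a front vowel).
Applying these to Vereva 'lukose':
  lukose → luhose   (k→h between vowels (before a back vowel))
  luhose → luhore   (s→r between vowels (before a front vowel))
So the Ferak cognate is 'luhore'.

luhore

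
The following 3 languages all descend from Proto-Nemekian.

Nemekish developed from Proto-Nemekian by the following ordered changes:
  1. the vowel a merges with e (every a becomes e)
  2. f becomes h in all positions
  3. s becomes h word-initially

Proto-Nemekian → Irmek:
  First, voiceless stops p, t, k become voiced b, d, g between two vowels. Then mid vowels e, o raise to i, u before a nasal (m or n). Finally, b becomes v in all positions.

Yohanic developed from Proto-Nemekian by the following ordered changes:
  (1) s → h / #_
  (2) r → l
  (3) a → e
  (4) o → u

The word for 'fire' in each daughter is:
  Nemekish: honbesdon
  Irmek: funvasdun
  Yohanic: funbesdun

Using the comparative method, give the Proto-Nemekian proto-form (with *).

Position 1: Nemekish has h, Irmek has f, Yohanic has f. Irmek preserves f here (none of its changes turn any other segment into f), so the proto-segment is *f.
Position 2: Nemekish has o, Irmek has u, Yohanic has u. Nemekish preserves o here (none of its changes turn any other segment into o), so the proto-segment is *o.
Position 4: Nemekish has b, Irmek has v, Yohanic has b. Nemekish preserves b here (none of its changes turn any other segment into b), so the proto-segment is *b.
Verify the candidate proto-form against each daughter:
Nemekish: *fonbasdon > fonbesdon > honbesdon  (by vowel merger, unconditioned shift)
Irmek: *fonbasdon > funbasdun > funvasdun  (by pre-nasal raising, unconditioned shift)
Yohanic: *fonbasdon > fonbesdon > funbesdun  (by vowel merger, vowel merger)
Only *fonbasdon yields all of Nemekish honbesdon, Irmek funvasdun, Yohanic funbesdun.

*fonbasdon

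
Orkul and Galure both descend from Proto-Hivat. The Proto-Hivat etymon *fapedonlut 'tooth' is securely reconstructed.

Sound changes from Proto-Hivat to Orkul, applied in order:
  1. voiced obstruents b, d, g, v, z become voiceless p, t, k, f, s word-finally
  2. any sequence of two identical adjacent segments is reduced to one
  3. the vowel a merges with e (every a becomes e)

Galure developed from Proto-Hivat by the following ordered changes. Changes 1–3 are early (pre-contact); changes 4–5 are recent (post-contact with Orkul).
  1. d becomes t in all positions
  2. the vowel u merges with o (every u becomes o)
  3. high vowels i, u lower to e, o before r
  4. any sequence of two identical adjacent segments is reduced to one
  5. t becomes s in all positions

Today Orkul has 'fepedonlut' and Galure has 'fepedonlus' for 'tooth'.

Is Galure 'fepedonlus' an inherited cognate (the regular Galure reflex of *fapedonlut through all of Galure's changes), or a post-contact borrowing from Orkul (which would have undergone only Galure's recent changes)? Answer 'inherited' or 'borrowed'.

If inherited, *fapedonlut would pass through all of Galure's changes:
Galure: start from *fapedonlut.
  rule 1 (unconditioned shift): fapedonlut → fapetonlut
  rule 2 (vowel merger): fapetonlut → fapetonlot
  rule 3: no change — fapetonlot
  rule 4: no change — fapetonlot
  rule 5 (unconditioned shift): fapetonlot → fapesonlos
  ⇒ Galure fapesonlos
If borrowed from Orkul 'fepedonlut' after the early changes, it would undergo only the recent ones:
  rule 4 (degemination): no change (fepedonlut)
  rule 5 (unconditioned shift): fepedonlut → fepedonlus
  ⇒ as a loan: fepedonlus
Galure 'fepedonlus' matches the loan outcome 'fepedonlus', not the inherited 'fapesonlos' — it skipped the early Galure changes, so it was borrowed from Orkul.

borrowed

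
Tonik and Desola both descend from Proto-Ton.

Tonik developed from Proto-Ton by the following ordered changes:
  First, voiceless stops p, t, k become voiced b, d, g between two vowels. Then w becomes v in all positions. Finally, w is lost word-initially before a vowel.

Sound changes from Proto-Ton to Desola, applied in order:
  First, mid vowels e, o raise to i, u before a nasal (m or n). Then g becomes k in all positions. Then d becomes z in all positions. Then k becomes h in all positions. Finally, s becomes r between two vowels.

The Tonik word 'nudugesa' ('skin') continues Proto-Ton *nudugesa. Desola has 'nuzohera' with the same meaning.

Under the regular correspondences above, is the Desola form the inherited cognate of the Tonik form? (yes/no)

no

Derive the expected Desola reflex of *nudugesa:
Desola: *nudugesa
  nudugesa (rule 1 does not apply)
  nudugesa → nudukesa   [unconditioned shift]
  nudukesa → nuzukesa   [unconditioned shift]
  nuzukesa → nuzuhesa   [unconditioned shift]
  nuzuhesa → nuzuhera   [rhotacism]
  giving Desola nuzuhera.
The regular Desola reflex would be 'nuzuhera', but the attested form is 'nuzohera'. The correspondence is irregular, so they are not cognates (the Desola form has a different source).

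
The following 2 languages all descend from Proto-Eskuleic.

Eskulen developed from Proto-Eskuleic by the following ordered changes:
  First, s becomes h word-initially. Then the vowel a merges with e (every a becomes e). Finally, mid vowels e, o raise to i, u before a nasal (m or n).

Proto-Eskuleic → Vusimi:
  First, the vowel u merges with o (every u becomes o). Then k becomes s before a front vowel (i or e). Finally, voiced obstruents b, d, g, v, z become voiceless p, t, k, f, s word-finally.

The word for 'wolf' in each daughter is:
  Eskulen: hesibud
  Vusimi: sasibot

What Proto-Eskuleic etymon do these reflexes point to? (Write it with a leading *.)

*sasibud

Position 6: Eskulen has u, Vusimi has o. Taking the neighbouring segments as reconstructed: Eskulen u can only go back to *u; Vusimi o could go back to *o or *u — the one source consistent with every daughter is *u.
Position 7: Eskulen has d, Vusimi has t. Eskulen preserves d here (none of its changes turn any other segment into d), so the proto-segment is *d.
Continuing position by position gives *sasibud; check it forward:
Eskulen: *sasibud
  sasibud → hasibud   [debuccalisation]
  hasibud → hesibud   [vowel merger]
  hesibud (rule 3 does not apply)
  giving Eskulen hesibud.
Vusimi: *sasibud > sasibod > sasibot  (by vowel merger, final devoicing)
No other proto-form is consistent with every reflex, so the reconstruction is *sasibud.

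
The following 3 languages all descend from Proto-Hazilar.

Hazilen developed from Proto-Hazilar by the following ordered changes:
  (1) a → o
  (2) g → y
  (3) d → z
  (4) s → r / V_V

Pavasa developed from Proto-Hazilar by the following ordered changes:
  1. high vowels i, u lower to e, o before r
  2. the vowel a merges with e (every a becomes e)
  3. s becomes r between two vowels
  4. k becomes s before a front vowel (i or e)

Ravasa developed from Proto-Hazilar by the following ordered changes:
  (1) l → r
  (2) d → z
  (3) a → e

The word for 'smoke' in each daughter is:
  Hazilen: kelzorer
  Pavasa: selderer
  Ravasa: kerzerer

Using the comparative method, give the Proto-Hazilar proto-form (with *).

Position 3: Hazilen has l, Pavasa has l, Ravasa has r. Hazilen preserves l here (none of its changes turn any other segment into l), so the proto-segment is *l.
Position 1: Hazilen has k, Pavasa has s, Ravasa has k. Hazilen preserves k here (none of its changes turn any other segment into k), so the proto-segment is *k.
This points to *keldarer. Verify forward in each daughter:
Hazilen: *keldarer
  keldarer → keldorer   [vowel merger]
  keldorer (rule 2 does not apply)
  keldorer → kelzorer   [unconditioned shift]
  kelzorer (rule 4 does not apply)
  giving Hazilen kelzorer.
Pavasa: *keldarer
  keldarer (rule 1 does not apply)
  keldarer → kelderer   [vowel merger]
  kelderer (rule 3 does not apply)
  kelderer → selderer   [palatalisation]
  giving Pavasa selderer.
Ravasa: start from *keldarer.
  rule 1 (unconditioned shift): keldarer → kerdarer
  rule 2 (unconditioned shift): kerdarer → kerzarer
  rule 3 (vowel merger): kerzarer → kerzerer
  ⇒ Ravasa kerzerer
*keldarer is the unique common source.

*keldarer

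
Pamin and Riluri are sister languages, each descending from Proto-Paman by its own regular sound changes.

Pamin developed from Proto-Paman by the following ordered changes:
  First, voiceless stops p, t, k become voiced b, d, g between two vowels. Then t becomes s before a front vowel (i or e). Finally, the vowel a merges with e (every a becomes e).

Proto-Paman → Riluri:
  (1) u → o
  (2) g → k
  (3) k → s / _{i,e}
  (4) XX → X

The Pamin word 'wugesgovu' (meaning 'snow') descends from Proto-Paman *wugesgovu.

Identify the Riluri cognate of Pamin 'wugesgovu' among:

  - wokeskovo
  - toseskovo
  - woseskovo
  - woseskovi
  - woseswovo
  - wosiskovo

Riluri: *wugesgovu > wogesgovo > wokeskovo > woseskovo  (by vowel merger, unconditioned shift, palatalisation)

woseskovo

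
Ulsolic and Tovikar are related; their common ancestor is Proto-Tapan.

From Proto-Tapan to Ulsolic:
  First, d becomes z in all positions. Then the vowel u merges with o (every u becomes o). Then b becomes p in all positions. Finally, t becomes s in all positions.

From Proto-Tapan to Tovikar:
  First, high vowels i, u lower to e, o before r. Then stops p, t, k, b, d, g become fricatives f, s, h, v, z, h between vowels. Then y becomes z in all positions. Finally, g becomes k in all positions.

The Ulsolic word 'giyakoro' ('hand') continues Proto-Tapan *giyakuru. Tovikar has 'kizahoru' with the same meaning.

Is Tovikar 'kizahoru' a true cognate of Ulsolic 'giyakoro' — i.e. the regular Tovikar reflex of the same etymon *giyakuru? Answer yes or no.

Derive the expected Tovikar reflex of *giyakuru:
Tovikar: *giyakuru
  giyakuru → giyakoru   [pre-rhotic lowering]
  giyakoru → giyahoru   [intervocalic lenition]
  giyahoru → gizahoru   [unconditioned shift]
  gizahoru → kizahoru   [unconditioned shift]
  giving Tovikar kizahoru.
Tovikar 'kizahoru' matches the regular reflex exactly, so the pair is cognate.

yes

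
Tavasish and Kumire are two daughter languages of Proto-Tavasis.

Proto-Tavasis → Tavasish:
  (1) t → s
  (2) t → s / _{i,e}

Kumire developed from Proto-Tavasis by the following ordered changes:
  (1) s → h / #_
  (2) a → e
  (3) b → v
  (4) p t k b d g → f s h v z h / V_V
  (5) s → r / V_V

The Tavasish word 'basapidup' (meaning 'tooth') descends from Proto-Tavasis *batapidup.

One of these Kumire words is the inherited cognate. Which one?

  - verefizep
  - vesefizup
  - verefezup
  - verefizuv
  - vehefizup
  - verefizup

verefizup

Kumire: *batapidup
  batapidup (rule 1 does not apply)
  batapidup → betepidup   [vowel merger]
  betepidup → vetepidup   [unconditioned shift]
  vetepidup → vesefizup   [intervocalic lenition]
  vesefizup → verefizup   [rhotacism]
  giving Kumire verefizup.
The other candidates each miss or misapply at least one Kumire change.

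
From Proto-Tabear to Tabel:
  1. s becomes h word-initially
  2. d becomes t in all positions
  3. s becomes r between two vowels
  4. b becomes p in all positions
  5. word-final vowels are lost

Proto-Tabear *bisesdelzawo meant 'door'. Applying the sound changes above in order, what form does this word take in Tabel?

pirestelzaw

Tabel: *bisesdelzawo
  bisesdelzawo (rule 1 does not apply)
  bisesdelzawo → bisestelzawo   [unconditioned shift]
  bisestelzawo → birestelzawo   [rhotacism]
  birestelzawo → pirestelzawo   [unconditioned shift]
  pirestelzawo → pirestelzaw   [apocope]
  giving Tabel pirestelzaw.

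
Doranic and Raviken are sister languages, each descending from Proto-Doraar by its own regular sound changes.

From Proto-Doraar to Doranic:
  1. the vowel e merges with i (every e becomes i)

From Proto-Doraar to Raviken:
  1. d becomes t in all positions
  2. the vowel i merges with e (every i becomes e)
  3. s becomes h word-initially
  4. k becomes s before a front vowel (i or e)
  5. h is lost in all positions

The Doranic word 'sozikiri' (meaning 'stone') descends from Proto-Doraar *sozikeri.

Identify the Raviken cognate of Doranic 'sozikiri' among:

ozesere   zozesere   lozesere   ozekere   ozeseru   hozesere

ozesere

Raviken: start from *sozikeri.
  rule 1: no change — sozikeri
  rule 2 (vowel merger): sozikeri → sozekere
  rule 3 (debuccalisation): sozekere → hozekere
  rule 4 (palatalisation): hozekere → hozesere
  rule 5 (h-loss): hozesere → ozesere
  ⇒ Raviken ozesere
Only 'ozesere' matches the regular Raviken development of *sozikeri.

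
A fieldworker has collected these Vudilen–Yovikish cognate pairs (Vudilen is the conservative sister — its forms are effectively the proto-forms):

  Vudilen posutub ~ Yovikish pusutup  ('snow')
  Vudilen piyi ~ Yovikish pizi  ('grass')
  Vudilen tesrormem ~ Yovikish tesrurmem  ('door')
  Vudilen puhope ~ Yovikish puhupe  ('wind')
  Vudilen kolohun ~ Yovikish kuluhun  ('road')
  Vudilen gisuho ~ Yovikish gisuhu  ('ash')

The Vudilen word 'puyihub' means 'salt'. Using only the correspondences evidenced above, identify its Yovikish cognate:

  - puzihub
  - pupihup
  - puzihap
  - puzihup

piyi ~ pizi — Vudilen y corresponds to Yovikish z between vowels (before a front vowel).
posutub ~ pusutup — Vudilen b corresponds to Yovikish p word-finally.
Applying these to Vudilen 'puyihub':
  puyihub → puzihub   (y→z between vowels (before a front vowel))
  puzihub → puzihup   (b→p word-finally)
So the Yovikish cognate is 'puzihup'.

puzihup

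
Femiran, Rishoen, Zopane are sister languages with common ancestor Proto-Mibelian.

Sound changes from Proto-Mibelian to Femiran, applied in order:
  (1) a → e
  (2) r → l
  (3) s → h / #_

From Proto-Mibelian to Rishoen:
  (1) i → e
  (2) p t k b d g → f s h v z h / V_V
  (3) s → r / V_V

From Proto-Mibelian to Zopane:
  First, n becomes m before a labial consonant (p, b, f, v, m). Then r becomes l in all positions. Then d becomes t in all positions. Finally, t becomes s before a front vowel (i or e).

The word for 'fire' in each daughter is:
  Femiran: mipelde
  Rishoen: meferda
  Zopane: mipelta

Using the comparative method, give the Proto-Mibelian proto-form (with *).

*miperda

Position 7: Femiran has e, Rishoen has a, Zopane has a. Rishoen preserves a here (none of its changes turn any other segment into a), so the proto-segment is *a.
Position 2: Femiran has i, Rishoen has e, Zopane has i. Femiran preserves i here (none of its changes turn any other segment into i), so the proto-segment is *i.
Continuing position by position gives *miperda; check it forward:
Femiran: *miperda > miperde > mipelde  (by vowel merger, unconditioned shift)
Rishoen: *miperda
  miperda → meperda   [vowel merger]
  meperda → meferda   [intervocalic lenition]
  meferda (rule 3 does not apply)
  giving Rishoen meferda.
Zopane: start from *miperda.
  rule 1: no change — miperda
  rule 2 (unconditioned shift): miperda → mipelda
  rule 3 (unconditioned shift): mipelda → mipelta
  rule 4: no change — mipelta
  ⇒ Zopane mipelta
*miperda is the unique common source.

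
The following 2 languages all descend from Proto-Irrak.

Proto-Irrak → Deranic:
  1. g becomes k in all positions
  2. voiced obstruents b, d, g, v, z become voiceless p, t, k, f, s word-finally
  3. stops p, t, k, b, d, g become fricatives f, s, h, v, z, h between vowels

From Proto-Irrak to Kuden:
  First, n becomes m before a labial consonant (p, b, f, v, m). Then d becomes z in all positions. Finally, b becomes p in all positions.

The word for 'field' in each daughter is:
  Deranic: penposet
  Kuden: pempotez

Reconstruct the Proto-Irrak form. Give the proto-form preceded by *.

Position 8: Deranic has t, Kuden has z. Taking the neighbouring segments as reconstructed: Deranic t could go back to *t or *d; Kuden z could go back to *d or *z — the one source consistent with every daughter is *d.
Position 6: Deranic has s, Kuden has t. Kuden preserves t here (none of its changes turn any other segment into t), so the proto-segment is *t.
This points to *penpoted. Verify forward in each daughter:
Deranic: *penpoted > penpotet > penposet  (by final devoicing, intervocalic lenition)
Kuden: *penpoted > pempoted > pempotez  (by nasal place assimilation, unconditioned shift)
*penpoted is the unique common source.

*penpoted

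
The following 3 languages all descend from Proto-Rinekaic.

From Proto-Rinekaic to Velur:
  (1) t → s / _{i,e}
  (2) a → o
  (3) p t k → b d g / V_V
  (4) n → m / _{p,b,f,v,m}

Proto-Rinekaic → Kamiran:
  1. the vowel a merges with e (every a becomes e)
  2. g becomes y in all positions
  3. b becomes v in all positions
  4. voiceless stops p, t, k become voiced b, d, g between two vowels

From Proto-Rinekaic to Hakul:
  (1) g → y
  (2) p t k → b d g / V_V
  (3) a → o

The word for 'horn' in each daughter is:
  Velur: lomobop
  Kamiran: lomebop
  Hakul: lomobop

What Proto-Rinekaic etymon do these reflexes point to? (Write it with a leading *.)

Position 4: Velur has o, Kamiran has e, Hakul has o. Taking the neighbouring segments as reconstructed: Velur o could go back to *a or *o; Kamiran e could go back to *a or *e; Hakul o could go back to *a or *o — the one source consistent with every daughter is *a.
Position 5: Velur has b, Kamiran has b, Hakul has b. In Kamiran, b can only continue *p, so the proto-segment is *p.
Continuing position by position gives *lomapop; check it forward:
Velur: *lomapop
  lomapop (rule 1 does not apply)
  lomapop → lomopop   [vowel merger]
  lomopop → lomobop   [intervocalic voicing]
  lomobop (rule 4 does not apply)
  giving Velur lomobop.
Kamiran: *lomapop > lomepop > lomebop  (by vowel merger, intervocalic voicing)
Hakul: start from *lomapop.
  rule 1: no change — lomapop
  rule 2 (intervocalic voicing): lomapop → lomabop
  rule 3 (vowel merger): lomabop → lomobop
  ⇒ Hakul lomobop
*lomapop is the unique common source.

*lomapop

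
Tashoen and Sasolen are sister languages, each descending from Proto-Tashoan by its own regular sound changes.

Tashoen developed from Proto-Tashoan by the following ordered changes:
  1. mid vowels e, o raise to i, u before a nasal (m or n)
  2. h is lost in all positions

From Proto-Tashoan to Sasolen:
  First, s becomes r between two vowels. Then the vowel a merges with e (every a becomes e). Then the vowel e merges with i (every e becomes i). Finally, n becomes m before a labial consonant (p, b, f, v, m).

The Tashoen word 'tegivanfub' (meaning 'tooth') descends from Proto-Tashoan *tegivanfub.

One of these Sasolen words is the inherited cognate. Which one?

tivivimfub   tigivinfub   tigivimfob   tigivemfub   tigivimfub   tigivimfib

tigivimfub

Sasolen: *tegivanfub > tegivenfub > tigivinfub > tigivimfub  (by vowel merger, vowel merger, nasal place assimilation)
The other candidates each miss or misapply at least one Sasolen change.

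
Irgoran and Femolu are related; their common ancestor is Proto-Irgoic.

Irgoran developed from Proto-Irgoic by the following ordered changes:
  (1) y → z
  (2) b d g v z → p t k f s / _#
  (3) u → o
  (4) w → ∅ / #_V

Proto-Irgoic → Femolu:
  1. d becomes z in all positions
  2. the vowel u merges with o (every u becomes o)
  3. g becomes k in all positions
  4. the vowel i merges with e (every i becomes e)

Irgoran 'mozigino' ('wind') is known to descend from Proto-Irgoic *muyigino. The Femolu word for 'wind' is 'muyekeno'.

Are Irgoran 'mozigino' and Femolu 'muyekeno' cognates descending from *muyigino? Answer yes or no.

no

Derive the expected Femolu reflex of *muyigino:
Femolu: *muyigino
  muyigino (rule 1 does not apply)
  muyigino → moyigino   [vowel merger]
  moyigino → moyikino   [unconditioned shift]
  moyikino → moyekeno   [vowel merger]
  giving Femolu moyekeno.
The regular Femolu reflex would be 'moyekeno', but the attested form is 'muyekeno'. The correspondence is irregular, so they are not cognates (the Femolu form has a different source).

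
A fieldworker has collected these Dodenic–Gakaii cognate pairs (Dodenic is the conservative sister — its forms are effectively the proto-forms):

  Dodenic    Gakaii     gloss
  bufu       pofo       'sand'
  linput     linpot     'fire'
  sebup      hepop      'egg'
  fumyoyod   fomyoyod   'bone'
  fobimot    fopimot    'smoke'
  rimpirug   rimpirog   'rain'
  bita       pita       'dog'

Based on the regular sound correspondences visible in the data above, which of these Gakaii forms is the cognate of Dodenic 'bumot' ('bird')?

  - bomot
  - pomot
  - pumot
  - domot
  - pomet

pomot

bufu ~ pofo — Dodenic b corresponds to Gakaii p word-initially before a back vowel.
fumyoyod ~ fomyoyod — Dodenic u corresponds to Gakaii o after a consonant, before a nasal.
Applying these to Dodenic 'bumot':
  bumot → pumot   (b→p word-initially before a back vowel)
  pumot → pomot   (u→o after a consonant, before a nasal)
So the Gakaii cognate is 'pomot'.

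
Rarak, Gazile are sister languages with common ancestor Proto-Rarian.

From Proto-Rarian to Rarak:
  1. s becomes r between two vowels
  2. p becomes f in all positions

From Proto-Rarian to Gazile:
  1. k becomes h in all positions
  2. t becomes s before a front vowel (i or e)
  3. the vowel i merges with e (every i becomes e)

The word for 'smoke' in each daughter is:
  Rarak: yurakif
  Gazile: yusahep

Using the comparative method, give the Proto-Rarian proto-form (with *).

Position 6: Rarak has i, Gazile has e. Rarak preserves i here (none of its changes turn any other segment into i), so the proto-segment is *i.
Position 7: Rarak has f, Gazile has p. Gazile preserves p here (none of its changes turn any other segment into p), so the proto-segment is *p.
Position 5: Rarak has k, Gazile has h. Rarak preserves k here (none of its changes turn any other segment into k), so the proto-segment is *k.
Continuing position by position gives *yusakip; check it forward:
Rarak: *yusakip
  yusakip → yurakip   [rhotacism]
  yurakip → yurakif   [unconditioned shift]
  giving Rarak yurakif.
Gazile: *yusakip > yusahip > yusahep  (by unconditioned shift, vowel merger)
No other proto-form is consistent with every reflex, so the reconstruction is *yusakip.

*yusakip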